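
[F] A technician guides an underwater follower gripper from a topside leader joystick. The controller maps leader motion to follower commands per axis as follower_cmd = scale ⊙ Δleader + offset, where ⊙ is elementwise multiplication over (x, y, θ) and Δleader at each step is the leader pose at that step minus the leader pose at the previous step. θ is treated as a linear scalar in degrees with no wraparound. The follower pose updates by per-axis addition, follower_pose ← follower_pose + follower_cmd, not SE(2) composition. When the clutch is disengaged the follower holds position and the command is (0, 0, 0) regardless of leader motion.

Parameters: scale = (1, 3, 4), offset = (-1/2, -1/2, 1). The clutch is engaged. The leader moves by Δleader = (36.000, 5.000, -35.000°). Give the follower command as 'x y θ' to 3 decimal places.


35.500 14.500 -139.000

axis x: 1·36.000 + -1/2 = 35.500
axis y: 3·5.000 + -1/2 = 14.500
axis θ: 4·-35.000 + 1 = -139.000


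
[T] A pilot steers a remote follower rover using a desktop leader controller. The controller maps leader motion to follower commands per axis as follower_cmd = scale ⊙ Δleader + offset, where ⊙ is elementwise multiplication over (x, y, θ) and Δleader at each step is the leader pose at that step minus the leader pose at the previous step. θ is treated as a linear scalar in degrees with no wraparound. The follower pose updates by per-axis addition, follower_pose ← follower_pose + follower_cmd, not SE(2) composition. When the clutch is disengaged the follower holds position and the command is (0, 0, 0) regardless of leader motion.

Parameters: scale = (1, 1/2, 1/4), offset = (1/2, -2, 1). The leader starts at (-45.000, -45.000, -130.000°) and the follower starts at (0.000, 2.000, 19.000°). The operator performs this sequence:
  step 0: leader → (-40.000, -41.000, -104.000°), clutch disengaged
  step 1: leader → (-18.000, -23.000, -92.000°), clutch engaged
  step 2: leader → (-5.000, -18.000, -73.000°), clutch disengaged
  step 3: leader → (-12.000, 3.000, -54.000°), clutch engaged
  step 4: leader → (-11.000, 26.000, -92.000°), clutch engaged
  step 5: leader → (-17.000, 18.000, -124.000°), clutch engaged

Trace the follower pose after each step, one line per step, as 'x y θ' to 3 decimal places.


step 0: Δleader=(5.000, 4.000, 26.000°), disengaged; cmd=(0,0,0) → follower holds at (0.000, 2.000, 19.000°)
step 1: Δleader=(22.000, 18.000, 12.000°), engaged; cmd=(22.500, 7.000, 4.000°) → follower=(22.500, 9.000, 23.000°)
step 2: Δleader=(13.000, 5.000, 19.000°), disengaged; cmd=(0,0,0) → follower holds at (22.500, 9.000, 23.000°)
step 3: Δleader=(-7.000, 21.000, 19.000°), engaged; cmd=(-6.500, 8.500, 5.750°) → follower=(16.000, 17.500, 28.750°)
step 4: Δleader=(1.000, 23.000, -38.000°), engaged; cmd=(1.500, 9.500, -8.500°) → follower=(17.500, 27.000, 20.250°)
step 5: Δleader=(-6.000, -8.000, -32.000°), engaged; cmd=(-5.500, -6.000, -7.000°) → follower=(12.000, 21.000, 13.250°)

0.000 2.000 19.000
22.500 9.000 23.000
22.500 9.000 23.000
16.000 17.500 28.750
17.500 27.000 20.250
12.000 21.000 13.250


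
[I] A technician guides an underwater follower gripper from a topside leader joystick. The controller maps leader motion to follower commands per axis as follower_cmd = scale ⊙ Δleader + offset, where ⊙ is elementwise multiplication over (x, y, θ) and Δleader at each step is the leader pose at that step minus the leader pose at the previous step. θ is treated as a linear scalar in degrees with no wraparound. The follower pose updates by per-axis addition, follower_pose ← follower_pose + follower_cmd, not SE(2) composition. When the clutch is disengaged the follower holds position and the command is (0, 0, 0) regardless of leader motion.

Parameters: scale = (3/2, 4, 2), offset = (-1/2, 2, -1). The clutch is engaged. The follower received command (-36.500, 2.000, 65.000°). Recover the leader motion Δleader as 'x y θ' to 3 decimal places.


axis x: (-36.500 − -1/2) / (3/2) = -24.000
axis y: (2.000 − 2) / (4) = 0.000
axis θ: (65.000 − -1) / (2) = 33.000

-24.000 0.000 33.000


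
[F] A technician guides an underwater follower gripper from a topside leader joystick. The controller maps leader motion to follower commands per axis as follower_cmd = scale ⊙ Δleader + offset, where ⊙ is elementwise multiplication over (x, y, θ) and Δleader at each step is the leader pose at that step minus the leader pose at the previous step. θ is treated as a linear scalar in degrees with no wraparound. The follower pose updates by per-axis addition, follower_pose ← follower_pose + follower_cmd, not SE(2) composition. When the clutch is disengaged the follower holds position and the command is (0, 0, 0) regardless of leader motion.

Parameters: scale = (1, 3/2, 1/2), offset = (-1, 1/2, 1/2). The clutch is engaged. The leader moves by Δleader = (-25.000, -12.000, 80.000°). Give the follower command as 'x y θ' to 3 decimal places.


-26.000 -17.500 40.500

axis x: 1·-25.000 + -1 = -26.000
axis y: 3/2·-12.000 + 1/2 = -17.500
axis θ: 1/2·80.000 + 1/2 = 40.500


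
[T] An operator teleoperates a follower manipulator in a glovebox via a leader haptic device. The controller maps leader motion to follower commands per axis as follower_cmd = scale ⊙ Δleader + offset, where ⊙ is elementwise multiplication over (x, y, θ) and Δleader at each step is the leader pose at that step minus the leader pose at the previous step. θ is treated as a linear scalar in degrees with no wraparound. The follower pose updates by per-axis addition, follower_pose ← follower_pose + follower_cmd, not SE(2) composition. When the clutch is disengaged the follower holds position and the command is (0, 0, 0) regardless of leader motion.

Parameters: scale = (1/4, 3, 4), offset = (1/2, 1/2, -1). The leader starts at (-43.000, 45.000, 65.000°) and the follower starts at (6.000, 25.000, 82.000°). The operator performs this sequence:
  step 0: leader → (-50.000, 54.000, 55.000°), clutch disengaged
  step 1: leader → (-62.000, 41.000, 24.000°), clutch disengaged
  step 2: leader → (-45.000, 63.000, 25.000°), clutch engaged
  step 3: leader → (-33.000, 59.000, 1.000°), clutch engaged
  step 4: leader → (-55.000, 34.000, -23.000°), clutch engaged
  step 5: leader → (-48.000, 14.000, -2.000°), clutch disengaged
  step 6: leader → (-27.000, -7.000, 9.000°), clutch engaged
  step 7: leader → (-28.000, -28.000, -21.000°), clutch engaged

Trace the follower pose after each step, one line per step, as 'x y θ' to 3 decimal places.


step 0: Δleader=(-7.000, 9.000, -10.000°), disengaged; cmd=(0,0,0) → follower holds at (6.000, 25.000, 82.000°)
step 1: Δleader=(-12.000, -13.000, -31.000°), disengaged; cmd=(0,0,0) → follower holds at (6.000, 25.000, 82.000°)
step 2: Δleader=(17.000, 22.000, 1.000°), engaged; cmd=(4.750, 66.500, 3.000°) → follower=(10.750, 91.500, 85.000°)
step 3: Δleader=(12.000, -4.000, -24.000°), engaged; cmd=(3.500, -11.500, -97.000°) → follower=(14.250, 80.000, -12.000°)
step 4: Δleader=(-22.000, -25.000, -24.000°), engaged; cmd=(-5.000, -74.500, -97.000°) → follower=(9.250, 5.500, -109.000°)
step 5: Δleader=(7.000, -20.000, 21.000°), disengaged; cmd=(0,0,0) → follower holds at (9.250, 5.500, -109.000°)
step 6: Δleader=(21.000, -21.000, 11.000°), engaged; cmd=(5.750, -62.500, 43.000°) → follower=(15.000, -57.000, -66.000°)
step 7: Δleader=(-1.000, -21.000, -30.000°), engaged; cmd=(0.250, -62.500, -121.000°) → follower=(15.250, -119.500, -187.000°)

6.000 25.000 82.000
6.000 25.000 82.000
10.750 91.500 85.000
14.250 80.000 -12.000
9.250 5.500 -109.000
9.250 5.500 -109.000
15.000 -57.000 -66.000
15.250 -119.500 -187.000


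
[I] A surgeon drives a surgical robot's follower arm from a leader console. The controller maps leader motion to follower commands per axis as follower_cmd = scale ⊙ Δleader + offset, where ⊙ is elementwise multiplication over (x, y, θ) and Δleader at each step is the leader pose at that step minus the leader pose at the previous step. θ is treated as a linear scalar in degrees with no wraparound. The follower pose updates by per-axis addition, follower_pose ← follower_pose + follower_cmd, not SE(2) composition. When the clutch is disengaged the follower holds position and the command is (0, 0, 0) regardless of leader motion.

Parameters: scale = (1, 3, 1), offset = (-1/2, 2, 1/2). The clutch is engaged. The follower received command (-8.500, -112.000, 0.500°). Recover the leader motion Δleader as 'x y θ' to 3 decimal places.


-8.000 -38.000 0.000

axis x: (-8.500 − -1/2) / (1) = -8.000
axis y: (-112.000 − 2) / (3) = -38.000
axis θ: (0.500 − 1/2) / (1) = 0.000


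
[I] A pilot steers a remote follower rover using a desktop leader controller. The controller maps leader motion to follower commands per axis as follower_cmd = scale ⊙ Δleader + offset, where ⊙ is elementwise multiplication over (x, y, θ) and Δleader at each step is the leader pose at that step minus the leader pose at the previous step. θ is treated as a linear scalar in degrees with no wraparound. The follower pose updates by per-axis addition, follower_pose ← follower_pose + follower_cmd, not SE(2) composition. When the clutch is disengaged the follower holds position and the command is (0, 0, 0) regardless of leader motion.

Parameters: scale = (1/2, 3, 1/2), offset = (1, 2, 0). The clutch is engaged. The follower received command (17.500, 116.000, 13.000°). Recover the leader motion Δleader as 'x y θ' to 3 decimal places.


axis x: (17.500 − 1) / (1/2) = 33.000
axis y: (116.000 − 2) / (3) = 38.000
axis θ: (13.000 − 0) / (1/2) = 26.000

33.000 38.000 26.000


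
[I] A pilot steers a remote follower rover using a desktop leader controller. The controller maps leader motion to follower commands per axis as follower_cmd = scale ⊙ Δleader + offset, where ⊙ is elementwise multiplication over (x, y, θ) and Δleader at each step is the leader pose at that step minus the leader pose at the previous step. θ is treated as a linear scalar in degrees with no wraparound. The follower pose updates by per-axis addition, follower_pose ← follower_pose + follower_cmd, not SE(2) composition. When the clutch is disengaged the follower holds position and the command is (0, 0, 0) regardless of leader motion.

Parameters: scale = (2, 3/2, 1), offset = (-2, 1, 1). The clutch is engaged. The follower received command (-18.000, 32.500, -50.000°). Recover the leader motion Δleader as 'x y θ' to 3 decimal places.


-8.000 21.000 -51.000

axis x: (-18.000 − -2) / (2) = -8.000
axis y: (32.500 − 1) / (3/2) = 21.000
axis θ: (-50.000 − 1) / (1) = -51.000


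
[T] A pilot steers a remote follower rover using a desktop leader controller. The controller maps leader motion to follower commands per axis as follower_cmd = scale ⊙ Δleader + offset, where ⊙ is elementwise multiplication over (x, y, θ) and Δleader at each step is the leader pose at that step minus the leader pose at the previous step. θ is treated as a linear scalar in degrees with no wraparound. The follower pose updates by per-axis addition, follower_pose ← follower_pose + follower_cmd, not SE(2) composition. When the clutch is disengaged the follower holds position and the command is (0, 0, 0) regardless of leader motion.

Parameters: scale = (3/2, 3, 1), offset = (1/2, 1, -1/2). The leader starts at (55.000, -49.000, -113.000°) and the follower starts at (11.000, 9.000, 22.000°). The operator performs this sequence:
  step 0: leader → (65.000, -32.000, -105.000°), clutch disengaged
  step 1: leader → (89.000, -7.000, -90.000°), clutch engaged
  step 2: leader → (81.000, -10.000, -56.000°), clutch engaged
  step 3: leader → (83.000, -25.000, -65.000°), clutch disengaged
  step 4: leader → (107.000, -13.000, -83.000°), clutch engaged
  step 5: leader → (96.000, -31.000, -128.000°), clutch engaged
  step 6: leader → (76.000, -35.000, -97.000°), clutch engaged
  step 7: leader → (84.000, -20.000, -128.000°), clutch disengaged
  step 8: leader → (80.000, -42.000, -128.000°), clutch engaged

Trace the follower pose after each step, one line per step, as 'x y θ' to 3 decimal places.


11.000 9.000 22.000
47.500 85.000 36.500
36.000 77.000 70.000
36.000 77.000 70.000
72.500 114.000 51.500
56.500 61.000 6.000
27.000 50.000 36.500
27.000 50.000 36.500
21.500 -15.000 36.000

step 0: Δleader=(10.000, 17.000, 8.000°), disengaged; cmd=(0,0,0) → follower holds at (11.000, 9.000, 22.000°)
step 1: Δleader=(24.000, 25.000, 15.000°), engaged; cmd=(36.500, 76.000, 14.500°) → follower=(47.500, 85.000, 36.500°)
step 2: Δleader=(-8.000, -3.000, 34.000°), engaged; cmd=(-11.500, -8.000, 33.500°) → follower=(36.000, 77.000, 70.000°)
step 3: Δleader=(2.000, -15.000, -9.000°), disengaged; cmd=(0,0,0) → follower holds at (36.000, 77.000, 70.000°)
step 4: Δleader=(24.000, 12.000, -18.000°), engaged; cmd=(36.500, 37.000, -18.500°) → follower=(72.500, 114.000, 51.500°)
step 5: Δleader=(-11.000, -18.000, -45.000°), engaged; cmd=(-16.000, -53.000, -45.500°) → follower=(56.500, 61.000, 6.000°)
step 6: Δleader=(-20.000, -4.000, 31.000°), engaged; cmd=(-29.500, -11.000, 30.500°) → follower=(27.000, 50.000, 36.500°)
step 7: Δleader=(8.000, 15.000, -31.000°), disengaged; cmd=(0,0,0) → follower holds at (27.000, 50.000, 36.500°)
step 8: Δleader=(-4.000, -22.000, 0.000°), engaged; cmd=(-5.500, -65.000, -0.500°) → follower=(21.500, -15.000, 36.000°)


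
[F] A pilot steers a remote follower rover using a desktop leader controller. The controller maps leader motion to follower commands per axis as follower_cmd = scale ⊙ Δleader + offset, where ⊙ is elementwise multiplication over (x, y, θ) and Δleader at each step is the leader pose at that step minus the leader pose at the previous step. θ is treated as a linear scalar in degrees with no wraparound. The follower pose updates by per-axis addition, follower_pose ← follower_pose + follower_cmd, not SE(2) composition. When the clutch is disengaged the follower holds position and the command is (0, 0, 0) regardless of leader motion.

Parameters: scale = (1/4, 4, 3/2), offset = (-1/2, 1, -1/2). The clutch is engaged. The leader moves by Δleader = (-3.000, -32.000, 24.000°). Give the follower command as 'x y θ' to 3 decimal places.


axis x: 1/4·-3.000 + -1/2 = -1.250
axis y: 4·-32.000 + 1 = -127.000
axis θ: 3/2·24.000 + -1/2 = 35.500

-1.250 -127.000 35.500


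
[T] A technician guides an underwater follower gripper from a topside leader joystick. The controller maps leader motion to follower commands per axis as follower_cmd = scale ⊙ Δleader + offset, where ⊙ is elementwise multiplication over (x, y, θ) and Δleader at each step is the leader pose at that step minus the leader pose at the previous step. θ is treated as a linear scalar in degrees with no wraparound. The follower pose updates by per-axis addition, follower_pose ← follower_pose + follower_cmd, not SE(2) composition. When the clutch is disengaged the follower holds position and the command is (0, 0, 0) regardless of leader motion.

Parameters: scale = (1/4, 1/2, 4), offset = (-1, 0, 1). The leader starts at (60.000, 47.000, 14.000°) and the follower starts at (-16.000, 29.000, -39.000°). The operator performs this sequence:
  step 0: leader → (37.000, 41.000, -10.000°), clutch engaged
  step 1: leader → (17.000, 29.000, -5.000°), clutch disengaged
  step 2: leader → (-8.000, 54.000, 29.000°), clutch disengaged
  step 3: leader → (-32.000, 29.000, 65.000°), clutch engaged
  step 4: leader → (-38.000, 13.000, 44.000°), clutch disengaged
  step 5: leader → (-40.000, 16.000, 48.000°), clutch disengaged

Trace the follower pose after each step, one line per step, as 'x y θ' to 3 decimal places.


-22.750 26.000 -134.000
-22.750 26.000 -134.000
-22.750 26.000 -134.000
-29.750 13.500 11.000
-29.750 13.500 11.000
-29.750 13.500 11.000

step 0: Δleader=(-23.000, -6.000, -24.000°), engaged; cmd=(-6.750, -3.000, -95.000°) → follower=(-22.750, 26.000, -134.000°)
step 1: Δleader=(-20.000, -12.000, 5.000°), disengaged; cmd=(0,0,0) → follower holds at (-22.750, 26.000, -134.000°)
step 2: Δleader=(-25.000, 25.000, 34.000°), disengaged; cmd=(0,0,0) → follower holds at (-22.750, 26.000, -134.000°)
step 3: Δleader=(-24.000, -25.000, 36.000°), engaged; cmd=(-7.000, -12.500, 145.000°) → follower=(-29.750, 13.500, 11.000°)
step 4: Δleader=(-6.000, -16.000, -21.000°), disengaged; cmd=(0,0,0) → follower holds at (-29.750, 13.500, 11.000°)
step 5: Δleader=(-2.000, 3.000, 4.000°), disengaged; cmd=(0,0,0) → follower holds at (-29.750, 13.500, 11.000°)


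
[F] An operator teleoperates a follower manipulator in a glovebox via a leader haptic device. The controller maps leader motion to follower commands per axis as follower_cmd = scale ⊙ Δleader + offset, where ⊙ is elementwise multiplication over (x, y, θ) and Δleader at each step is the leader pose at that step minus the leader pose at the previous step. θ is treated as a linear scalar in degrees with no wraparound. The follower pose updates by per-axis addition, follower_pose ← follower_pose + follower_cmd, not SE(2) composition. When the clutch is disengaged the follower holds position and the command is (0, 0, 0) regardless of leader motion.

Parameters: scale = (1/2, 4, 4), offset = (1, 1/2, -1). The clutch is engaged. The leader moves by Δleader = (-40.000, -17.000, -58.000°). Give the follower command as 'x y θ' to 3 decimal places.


-19.000 -67.500 -233.000

axis x: 1/2·-40.000 + 1 = -19.000
axis y: 4·-17.000 + 1/2 = -67.500
axis θ: 4·-58.000 + -1 = -233.000


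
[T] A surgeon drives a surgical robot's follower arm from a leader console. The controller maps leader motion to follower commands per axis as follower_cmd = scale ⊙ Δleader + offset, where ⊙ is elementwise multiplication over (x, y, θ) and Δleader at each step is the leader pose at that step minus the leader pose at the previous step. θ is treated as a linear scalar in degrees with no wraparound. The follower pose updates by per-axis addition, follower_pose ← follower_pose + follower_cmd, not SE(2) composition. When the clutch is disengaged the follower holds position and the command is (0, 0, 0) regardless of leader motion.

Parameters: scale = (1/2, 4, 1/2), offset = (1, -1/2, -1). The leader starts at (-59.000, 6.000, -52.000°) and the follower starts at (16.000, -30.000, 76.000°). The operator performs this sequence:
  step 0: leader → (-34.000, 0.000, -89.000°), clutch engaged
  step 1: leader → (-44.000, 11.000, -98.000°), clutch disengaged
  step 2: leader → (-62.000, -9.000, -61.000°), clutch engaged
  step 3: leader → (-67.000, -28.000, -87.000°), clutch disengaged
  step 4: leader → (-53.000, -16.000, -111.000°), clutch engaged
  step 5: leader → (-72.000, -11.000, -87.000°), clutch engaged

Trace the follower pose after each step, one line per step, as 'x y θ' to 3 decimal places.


step 0: Δleader=(25.000, -6.000, -37.000°), engaged; cmd=(13.500, -24.500, -19.500°) → follower=(29.500, -54.500, 56.500°)
step 1: Δleader=(-10.000, 11.000, -9.000°), disengaged; cmd=(0,0,0) → follower holds at (29.500, -54.500, 56.500°)
step 2: Δleader=(-18.000, -20.000, 37.000°), engaged; cmd=(-8.000, -80.500, 17.500°) → follower=(21.500, -135.000, 74.000°)
step 3: Δleader=(-5.000, -19.000, -26.000°), disengaged; cmd=(0,0,0) → follower holds at (21.500, -135.000, 74.000°)
step 4: Δleader=(14.000, 12.000, -24.000°), engaged; cmd=(8.000, 47.500, -13.000°) → follower=(29.500, -87.500, 61.000°)
step 5: Δleader=(-19.000, 5.000, 24.000°), engaged; cmd=(-8.500, 19.500, 11.000°) → follower=(21.000, -68.000, 72.000°)

29.500 -54.500 56.500
29.500 -54.500 56.500
21.500 -135.000 74.000
21.500 -135.000 74.000
29.500 -87.500 61.000
21.000 -68.000 72.000


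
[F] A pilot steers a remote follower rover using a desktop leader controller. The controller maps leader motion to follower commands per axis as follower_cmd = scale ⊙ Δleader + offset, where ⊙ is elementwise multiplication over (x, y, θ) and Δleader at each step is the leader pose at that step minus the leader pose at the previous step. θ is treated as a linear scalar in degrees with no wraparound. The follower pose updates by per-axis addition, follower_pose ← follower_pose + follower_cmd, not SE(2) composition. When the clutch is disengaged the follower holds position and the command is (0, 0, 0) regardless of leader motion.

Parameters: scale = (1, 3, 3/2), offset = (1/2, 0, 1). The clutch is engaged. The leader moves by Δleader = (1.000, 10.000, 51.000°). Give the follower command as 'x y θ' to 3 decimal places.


1.500 30.000 77.500

axis x: 1·1.000 + 1/2 = 1.500
axis y: 3·10.000 + 0 = 30.000
axis θ: 3/2·51.000 + 1 = 77.500


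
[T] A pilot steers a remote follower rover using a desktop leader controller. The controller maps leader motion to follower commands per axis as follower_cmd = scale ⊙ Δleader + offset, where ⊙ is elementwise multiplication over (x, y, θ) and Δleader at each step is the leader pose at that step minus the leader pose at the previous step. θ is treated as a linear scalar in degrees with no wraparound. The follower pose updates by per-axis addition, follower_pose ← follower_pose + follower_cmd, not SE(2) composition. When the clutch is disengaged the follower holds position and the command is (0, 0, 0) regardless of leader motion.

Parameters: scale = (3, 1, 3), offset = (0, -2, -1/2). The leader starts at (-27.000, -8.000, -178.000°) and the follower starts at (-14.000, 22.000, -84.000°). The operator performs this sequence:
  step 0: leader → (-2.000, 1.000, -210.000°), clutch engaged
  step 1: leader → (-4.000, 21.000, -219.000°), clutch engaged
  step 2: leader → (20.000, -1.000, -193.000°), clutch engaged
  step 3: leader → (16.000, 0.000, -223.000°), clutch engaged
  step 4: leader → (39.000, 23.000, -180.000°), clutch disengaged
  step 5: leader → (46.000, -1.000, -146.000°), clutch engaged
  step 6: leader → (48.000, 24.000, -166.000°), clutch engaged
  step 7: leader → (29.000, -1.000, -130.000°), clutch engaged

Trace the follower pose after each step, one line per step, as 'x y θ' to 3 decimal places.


step 0: Δleader=(25.000, 9.000, -32.000°), engaged; cmd=(75.000, 7.000, -96.500°) → follower=(61.000, 29.000, -180.500°)
step 1: Δleader=(-2.000, 20.000, -9.000°), engaged; cmd=(-6.000, 18.000, -27.500°) → follower=(55.000, 47.000, -208.000°)
step 2: Δleader=(24.000, -22.000, 26.000°), engaged; cmd=(72.000, -24.000, 77.500°) → follower=(127.000, 23.000, -130.500°)
step 3: Δleader=(-4.000, 1.000, -30.000°), engaged; cmd=(-12.000, -1.000, -90.500°) → follower=(115.000, 22.000, -221.000°)
step 4: Δleader=(23.000, 23.000, 43.000°), disengaged; cmd=(0,0,0) → follower holds at (115.000, 22.000, -221.000°)
step 5: Δleader=(7.000, -24.000, 34.000°), engaged; cmd=(21.000, -26.000, 101.500°) → follower=(136.000, -4.000, -119.500°)
step 6: Δleader=(2.000, 25.000, -20.000°), engaged; cmd=(6.000, 23.000, -60.500°) → follower=(142.000, 19.000, -180.000°)
step 7: Δleader=(-19.000, -25.000, 36.000°), engaged; cmd=(-57.000, -27.000, 107.500°) → follower=(85.000, -8.000, -72.500°)

61.000 29.000 -180.500
55.000 47.000 -208.000
127.000 23.000 -130.500
115.000 22.000 -221.000
115.000 22.000 -221.000
136.000 -4.000 -119.500
142.000 19.000 -180.000
85.000 -8.000 -72.500


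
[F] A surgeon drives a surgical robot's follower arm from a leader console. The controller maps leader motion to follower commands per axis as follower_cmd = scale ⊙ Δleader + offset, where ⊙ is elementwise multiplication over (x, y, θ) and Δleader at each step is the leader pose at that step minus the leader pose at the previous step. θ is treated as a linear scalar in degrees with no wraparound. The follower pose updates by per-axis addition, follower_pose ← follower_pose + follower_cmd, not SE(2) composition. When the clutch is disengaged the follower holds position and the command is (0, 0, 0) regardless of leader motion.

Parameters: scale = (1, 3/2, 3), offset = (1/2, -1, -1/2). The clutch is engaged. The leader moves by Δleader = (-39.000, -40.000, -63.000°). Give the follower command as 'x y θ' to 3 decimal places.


-38.500 -61.000 -189.500

axis x: 1·-39.000 + 1/2 = -38.500
axis y: 3/2·-40.000 + -1 = -61.000
axis θ: 3·-63.000 + -1/2 = -189.500


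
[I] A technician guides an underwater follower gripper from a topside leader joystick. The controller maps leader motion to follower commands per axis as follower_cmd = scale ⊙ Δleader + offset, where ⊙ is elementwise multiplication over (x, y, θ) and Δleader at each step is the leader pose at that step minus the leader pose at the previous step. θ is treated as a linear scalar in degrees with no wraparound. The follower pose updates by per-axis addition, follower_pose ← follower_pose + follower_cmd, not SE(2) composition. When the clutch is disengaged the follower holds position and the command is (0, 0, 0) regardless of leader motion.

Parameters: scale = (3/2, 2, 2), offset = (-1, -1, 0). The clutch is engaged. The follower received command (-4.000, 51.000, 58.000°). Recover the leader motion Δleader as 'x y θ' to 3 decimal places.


-2.000 26.000 29.000

axis x: (-4.000 − -1) / (3/2) = -2.000
axis y: (51.000 − -1) / (2) = 26.000
axis θ: (58.000 − 0) / (2) = 29.000


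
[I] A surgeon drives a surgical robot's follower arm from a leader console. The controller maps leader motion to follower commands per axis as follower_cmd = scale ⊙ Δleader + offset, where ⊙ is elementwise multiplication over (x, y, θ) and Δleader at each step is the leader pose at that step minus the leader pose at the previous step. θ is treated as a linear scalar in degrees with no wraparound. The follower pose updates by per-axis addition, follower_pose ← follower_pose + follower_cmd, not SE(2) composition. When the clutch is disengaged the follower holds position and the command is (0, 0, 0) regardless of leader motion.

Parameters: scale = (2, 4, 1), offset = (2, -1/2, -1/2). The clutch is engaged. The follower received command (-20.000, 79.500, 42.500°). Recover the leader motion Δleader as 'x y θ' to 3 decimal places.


axis x: (-20.000 − 2) / (2) = -11.000
axis y: (79.500 − -1/2) / (4) = 20.000
axis θ: (42.500 − -1/2) / (1) = 43.000

-11.000 20.000 43.000


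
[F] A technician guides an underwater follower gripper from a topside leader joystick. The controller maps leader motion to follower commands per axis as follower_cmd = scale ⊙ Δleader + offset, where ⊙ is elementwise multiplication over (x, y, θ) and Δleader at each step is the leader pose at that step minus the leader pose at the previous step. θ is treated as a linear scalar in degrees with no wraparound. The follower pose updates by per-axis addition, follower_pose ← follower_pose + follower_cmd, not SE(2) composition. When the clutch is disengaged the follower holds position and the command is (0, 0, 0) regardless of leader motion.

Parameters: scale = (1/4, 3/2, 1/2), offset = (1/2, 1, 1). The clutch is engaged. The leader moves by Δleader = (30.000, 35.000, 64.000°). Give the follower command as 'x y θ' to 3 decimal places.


8.000 53.500 33.000

axis x: 1/4·30.000 + 1/2 = 8.000
axis y: 3/2·35.000 + 1 = 53.500
axis θ: 1/2·64.000 + 1 = 33.000


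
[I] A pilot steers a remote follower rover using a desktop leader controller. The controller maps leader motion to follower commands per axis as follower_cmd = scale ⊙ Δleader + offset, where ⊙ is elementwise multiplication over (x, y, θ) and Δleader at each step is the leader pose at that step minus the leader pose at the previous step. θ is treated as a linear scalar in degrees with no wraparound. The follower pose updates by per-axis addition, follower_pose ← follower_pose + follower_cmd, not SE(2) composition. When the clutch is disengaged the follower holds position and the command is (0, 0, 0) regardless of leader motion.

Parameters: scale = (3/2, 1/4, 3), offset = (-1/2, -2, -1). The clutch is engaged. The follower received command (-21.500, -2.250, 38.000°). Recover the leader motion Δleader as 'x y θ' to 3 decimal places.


-14.000 -1.000 13.000

axis x: (-21.500 − -1/2) / (3/2) = -14.000
axis y: (-2.250 − -2) / (1/4) = -1.000
axis θ: (38.000 − -1) / (3) = 13.000


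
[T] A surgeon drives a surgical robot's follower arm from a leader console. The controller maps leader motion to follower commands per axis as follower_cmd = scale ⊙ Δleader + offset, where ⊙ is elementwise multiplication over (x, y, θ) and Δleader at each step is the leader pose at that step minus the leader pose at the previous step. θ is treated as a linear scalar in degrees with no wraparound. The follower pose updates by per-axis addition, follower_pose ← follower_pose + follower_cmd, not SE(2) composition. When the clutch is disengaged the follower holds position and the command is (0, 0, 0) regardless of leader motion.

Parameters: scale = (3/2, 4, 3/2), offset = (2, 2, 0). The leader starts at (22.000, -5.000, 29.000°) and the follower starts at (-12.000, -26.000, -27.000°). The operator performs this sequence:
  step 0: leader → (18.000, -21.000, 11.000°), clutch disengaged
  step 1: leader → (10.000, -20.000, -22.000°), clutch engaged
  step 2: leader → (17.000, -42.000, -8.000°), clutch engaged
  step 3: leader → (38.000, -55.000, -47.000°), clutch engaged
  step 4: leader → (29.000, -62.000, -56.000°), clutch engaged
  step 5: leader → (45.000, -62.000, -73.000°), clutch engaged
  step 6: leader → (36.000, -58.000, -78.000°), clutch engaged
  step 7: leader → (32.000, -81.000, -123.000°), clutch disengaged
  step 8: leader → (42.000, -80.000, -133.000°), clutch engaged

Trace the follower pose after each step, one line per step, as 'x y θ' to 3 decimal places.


step 0: Δleader=(-4.000, -16.000, -18.000°), disengaged; cmd=(0,0,0) → follower holds at (-12.000, -26.000, -27.000°)
step 1: Δleader=(-8.000, 1.000, -33.000°), engaged; cmd=(-10.000, 6.000, -49.500°) → follower=(-22.000, -20.000, -76.500°)
step 2: Δleader=(7.000, -22.000, 14.000°), engaged; cmd=(12.500, -86.000, 21.000°) → follower=(-9.500, -106.000, -55.500°)
step 3: Δleader=(21.000, -13.000, -39.000°), engaged; cmd=(33.500, -50.000, -58.500°) → follower=(24.000, -156.000, -114.000°)
step 4: Δleader=(-9.000, -7.000, -9.000°), engaged; cmd=(-11.500, -26.000, -13.500°) → follower=(12.500, -182.000, -127.500°)
step 5: Δleader=(16.000, 0.000, -17.000°), engaged; cmd=(26.000, 2.000, -25.500°) → follower=(38.500, -180.000, -153.000°)
step 6: Δleader=(-9.000, 4.000, -5.000°), engaged; cmd=(-11.500, 18.000, -7.500°) → follower=(27.000, -162.000, -160.500°)
step 7: Δleader=(-4.000, -23.000, -45.000°), disengaged; cmd=(0,0,0) → follower holds at (27.000, -162.000, -160.500°)
step 8: Δleader=(10.000, 1.000, -10.000°), engaged; cmd=(17.000, 6.000, -15.000°) → follower=(44.000, -156.000, -175.500°)

-12.000 -26.000 -27.000
-22.000 -20.000 -76.500
-9.500 -106.000 -55.500
24.000 -156.000 -114.000
12.500 -182.000 -127.500
38.500 -180.000 -153.000
27.000 -162.000 -160.500
27.000 -162.000 -160.500
44.000 -156.000 -175.500


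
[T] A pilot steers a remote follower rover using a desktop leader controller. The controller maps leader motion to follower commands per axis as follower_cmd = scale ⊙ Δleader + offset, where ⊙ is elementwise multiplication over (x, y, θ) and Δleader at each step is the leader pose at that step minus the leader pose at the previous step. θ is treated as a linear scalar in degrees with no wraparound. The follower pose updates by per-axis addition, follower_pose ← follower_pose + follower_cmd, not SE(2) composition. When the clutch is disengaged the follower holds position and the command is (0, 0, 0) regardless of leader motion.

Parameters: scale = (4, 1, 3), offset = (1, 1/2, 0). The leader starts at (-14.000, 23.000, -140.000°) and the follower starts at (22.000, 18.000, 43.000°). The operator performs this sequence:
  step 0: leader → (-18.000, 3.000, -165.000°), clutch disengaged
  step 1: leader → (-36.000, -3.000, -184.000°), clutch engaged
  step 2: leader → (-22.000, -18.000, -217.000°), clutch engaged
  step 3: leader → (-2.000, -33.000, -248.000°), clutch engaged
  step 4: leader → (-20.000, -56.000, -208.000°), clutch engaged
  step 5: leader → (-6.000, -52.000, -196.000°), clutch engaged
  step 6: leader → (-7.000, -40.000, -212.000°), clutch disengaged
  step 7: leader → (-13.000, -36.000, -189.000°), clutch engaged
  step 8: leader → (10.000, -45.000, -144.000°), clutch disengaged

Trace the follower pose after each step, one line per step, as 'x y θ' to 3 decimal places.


step 0: Δleader=(-4.000, -20.000, -25.000°), disengaged; cmd=(0,0,0) → follower holds at (22.000, 18.000, 43.000°)
step 1: Δleader=(-18.000, -6.000, -19.000°), engaged; cmd=(-71.000, -5.500, -57.000°) → follower=(-49.000, 12.500, -14.000°)
step 2: Δleader=(14.000, -15.000, -33.000°), engaged; cmd=(57.000, -14.500, -99.000°) → follower=(8.000, -2.000, -113.000°)
step 3: Δleader=(20.000, -15.000, -31.000°), engaged; cmd=(81.000, -14.500, -93.000°) → follower=(89.000, -16.500, -206.000°)
step 4: Δleader=(-18.000, -23.000, 40.000°), engaged; cmd=(-71.000, -22.500, 120.000°) → follower=(18.000, -39.000, -86.000°)
step 5: Δleader=(14.000, 4.000, 12.000°), engaged; cmd=(57.000, 4.500, 36.000°) → follower=(75.000, -34.500, -50.000°)
step 6: Δleader=(-1.000, 12.000, -16.000°), disengaged; cmd=(0,0,0) → follower holds at (75.000, -34.500, -50.000°)
step 7: Δleader=(-6.000, 4.000, 23.000°), engaged; cmd=(-23.000, 4.500, 69.000°) → follower=(52.000, -30.000, 19.000°)
step 8: Δleader=(23.000, -9.000, 45.000°), disengaged; cmd=(0,0,0) → follower holds at (52.000, -30.000, 19.000°)

22.000 18.000 43.000
-49.000 12.500 -14.000
8.000 -2.000 -113.000
89.000 -16.500 -206.000
18.000 -39.000 -86.000
75.000 -34.500 -50.000
75.000 -34.500 -50.000
52.000 -30.000 19.000
52.000 -30.000 19.000


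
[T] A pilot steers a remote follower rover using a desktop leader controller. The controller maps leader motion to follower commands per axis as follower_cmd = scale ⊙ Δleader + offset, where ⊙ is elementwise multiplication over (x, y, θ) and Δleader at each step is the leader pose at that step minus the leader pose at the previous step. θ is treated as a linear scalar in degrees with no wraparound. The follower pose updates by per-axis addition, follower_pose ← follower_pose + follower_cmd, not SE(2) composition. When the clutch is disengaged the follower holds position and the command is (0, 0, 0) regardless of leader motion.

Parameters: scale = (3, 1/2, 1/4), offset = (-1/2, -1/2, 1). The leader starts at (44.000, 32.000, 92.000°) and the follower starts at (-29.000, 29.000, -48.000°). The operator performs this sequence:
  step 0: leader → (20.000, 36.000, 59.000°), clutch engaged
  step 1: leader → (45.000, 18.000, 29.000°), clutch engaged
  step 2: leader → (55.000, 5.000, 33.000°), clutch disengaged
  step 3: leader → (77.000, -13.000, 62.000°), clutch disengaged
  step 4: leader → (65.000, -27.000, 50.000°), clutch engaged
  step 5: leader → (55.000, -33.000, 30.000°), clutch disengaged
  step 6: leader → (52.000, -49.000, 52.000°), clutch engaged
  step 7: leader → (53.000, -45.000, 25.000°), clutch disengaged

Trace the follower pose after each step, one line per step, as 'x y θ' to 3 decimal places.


step 0: Δleader=(-24.000, 4.000, -33.000°), engaged; cmd=(-72.500, 1.500, -7.250°) → follower=(-101.500, 30.500, -55.250°)
step 1: Δleader=(25.000, -18.000, -30.000°), engaged; cmd=(74.500, -9.500, -6.500°) → follower=(-27.000, 21.000, -61.750°)
step 2: Δleader=(10.000, -13.000, 4.000°), disengaged; cmd=(0,0,0) → follower holds at (-27.000, 21.000, -61.750°)
step 3: Δleader=(22.000, -18.000, 29.000°), disengaged; cmd=(0,0,0) → follower holds at (-27.000, 21.000, -61.750°)
step 4: Δleader=(-12.000, -14.000, -12.000°), engaged; cmd=(-36.500, -7.500, -2.000°) → follower=(-63.500, 13.500, -63.750°)
step 5: Δleader=(-10.000, -6.000, -20.000°), disengaged; cmd=(0,0,0) → follower holds at (-63.500, 13.500, -63.750°)
step 6: Δleader=(-3.000, -16.000, 22.000°), engaged; cmd=(-9.500, -8.500, 6.500°) → follower=(-73.000, 5.000, -57.250°)
step 7: Δleader=(1.000, 4.000, -27.000°), disengaged; cmd=(0,0,0) → follower holds at (-73.000, 5.000, -57.250°)

-101.500 30.500 -55.250
-27.000 21.000 -61.750
-27.000 21.000 -61.750
-27.000 21.000 -61.750
-63.500 13.500 -63.750
-63.500 13.500 -63.750
-73.000 5.000 -57.250
-73.000 5.000 -57.250


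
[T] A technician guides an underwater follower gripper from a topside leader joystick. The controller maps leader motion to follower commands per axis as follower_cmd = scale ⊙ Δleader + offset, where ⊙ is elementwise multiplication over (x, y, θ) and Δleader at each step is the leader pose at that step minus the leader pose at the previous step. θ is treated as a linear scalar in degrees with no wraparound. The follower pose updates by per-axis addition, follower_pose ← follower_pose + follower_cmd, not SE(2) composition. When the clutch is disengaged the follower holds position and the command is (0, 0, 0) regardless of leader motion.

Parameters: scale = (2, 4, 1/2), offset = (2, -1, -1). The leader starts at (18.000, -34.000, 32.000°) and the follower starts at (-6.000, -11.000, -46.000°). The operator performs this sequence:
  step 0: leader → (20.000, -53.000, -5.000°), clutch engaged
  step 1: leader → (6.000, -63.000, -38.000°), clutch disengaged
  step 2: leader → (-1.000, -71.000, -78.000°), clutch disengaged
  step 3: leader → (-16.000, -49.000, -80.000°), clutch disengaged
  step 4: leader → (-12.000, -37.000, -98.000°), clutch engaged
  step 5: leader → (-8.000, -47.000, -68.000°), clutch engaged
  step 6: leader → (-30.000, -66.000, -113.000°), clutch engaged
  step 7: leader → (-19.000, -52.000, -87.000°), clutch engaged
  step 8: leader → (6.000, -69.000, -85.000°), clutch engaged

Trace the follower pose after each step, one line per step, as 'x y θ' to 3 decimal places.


step 0: Δleader=(2.000, -19.000, -37.000°), engaged; cmd=(6.000, -77.000, -19.500°) → follower=(0.000, -88.000, -65.500°)
step 1: Δleader=(-14.000, -10.000, -33.000°), disengaged; cmd=(0,0,0) → follower holds at (0.000, -88.000, -65.500°)
step 2: Δleader=(-7.000, -8.000, -40.000°), disengaged; cmd=(0,0,0) → follower holds at (0.000, -88.000, -65.500°)
step 3: Δleader=(-15.000, 22.000, -2.000°), disengaged; cmd=(0,0,0) → follower holds at (0.000, -88.000, -65.500°)
step 4: Δleader=(4.000, 12.000, -18.000°), engaged; cmd=(10.000, 47.000, -10.000°) → follower=(10.000, -41.000, -75.500°)
step 5: Δleader=(4.000, -10.000, 30.000°), engaged; cmd=(10.000, -41.000, 14.000°) → follower=(20.000, -82.000, -61.500°)
step 6: Δleader=(-22.000, -19.000, -45.000°), engaged; cmd=(-42.000, -77.000, -23.500°) → follower=(-22.000, -159.000, -85.000°)
step 7: Δleader=(11.000, 14.000, 26.000°), engaged; cmd=(24.000, 55.000, 12.000°) → follower=(2.000, -104.000, -73.000°)
step 8: Δleader=(25.000, -17.000, 2.000°), engaged; cmd=(52.000, -69.000, 0.000°) → follower=(54.000, -173.000, -73.000°)

0.000 -88.000 -65.500
0.000 -88.000 -65.500
0.000 -88.000 -65.500
0.000 -88.000 -65.500
10.000 -41.000 -75.500
20.000 -82.000 -61.500
-22.000 -159.000 -85.000
2.000 -104.000 -73.000
54.000 -173.000 -73.000


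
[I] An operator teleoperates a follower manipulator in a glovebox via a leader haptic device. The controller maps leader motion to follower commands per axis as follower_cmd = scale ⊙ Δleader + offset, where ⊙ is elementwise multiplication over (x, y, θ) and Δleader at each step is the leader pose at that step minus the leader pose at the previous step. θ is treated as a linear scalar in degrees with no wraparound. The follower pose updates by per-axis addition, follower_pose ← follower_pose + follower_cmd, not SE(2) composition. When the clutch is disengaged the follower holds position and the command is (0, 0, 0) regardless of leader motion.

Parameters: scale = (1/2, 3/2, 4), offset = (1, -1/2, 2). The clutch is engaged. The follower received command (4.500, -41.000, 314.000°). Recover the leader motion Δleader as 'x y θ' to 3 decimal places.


7.000 -27.000 78.000

axis x: (4.500 − 1) / (1/2) = 7.000
axis y: (-41.000 − -1/2) / (3/2) = -27.000
axis θ: (314.000 − 2) / (4) = 78.000
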